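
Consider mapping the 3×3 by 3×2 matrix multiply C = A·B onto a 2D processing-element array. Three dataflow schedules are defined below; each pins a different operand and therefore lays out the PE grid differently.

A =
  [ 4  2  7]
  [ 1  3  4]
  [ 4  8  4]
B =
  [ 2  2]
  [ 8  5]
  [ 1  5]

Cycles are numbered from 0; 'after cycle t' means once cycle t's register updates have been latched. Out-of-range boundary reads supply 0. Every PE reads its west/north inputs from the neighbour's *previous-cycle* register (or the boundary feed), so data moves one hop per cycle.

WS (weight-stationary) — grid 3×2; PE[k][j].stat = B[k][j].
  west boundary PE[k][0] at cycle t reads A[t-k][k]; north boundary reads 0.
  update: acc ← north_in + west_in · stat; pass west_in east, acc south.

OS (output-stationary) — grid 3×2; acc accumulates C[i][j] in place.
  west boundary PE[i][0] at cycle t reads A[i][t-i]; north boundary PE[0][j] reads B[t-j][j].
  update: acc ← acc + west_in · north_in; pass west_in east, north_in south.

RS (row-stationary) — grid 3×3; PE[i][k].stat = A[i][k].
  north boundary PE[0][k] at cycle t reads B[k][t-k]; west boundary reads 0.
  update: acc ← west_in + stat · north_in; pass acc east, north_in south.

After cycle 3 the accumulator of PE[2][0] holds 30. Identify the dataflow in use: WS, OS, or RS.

— WS: 3×2; PE[2][0] trace:
  @0  [2,0]  acc 0  |  →0  ↓0
  @1  [2,0]  acc 0  |  →0  ↓0
  @2  [2,0]  acc 31  |  →7  ↓31
  @3  [2,0]  acc 30  |  →4  ↓30
— OS: 3×2; PE[2][0] trace:
  @0  [2,0]  acc 0  |  →0  ↓0
  @1  [2,0]  acc 0  |  →0  ↓0
  @2  [2,0]  acc 8  |  →4  ↓2
  @3  [2,0]  acc 72  |  →8  ↓8
— RS: 3×3; PE[2][0] trace:
  @0  [2,0]  acc 0  |  →0  ↓0
  @1  [2,0]  acc 0  |  →0  ↓0
  @2  [2,0]  acc 8  |  →8  ↓2
  @3  [2,0]  acc 8  |  →8  ↓2

dataflow = WS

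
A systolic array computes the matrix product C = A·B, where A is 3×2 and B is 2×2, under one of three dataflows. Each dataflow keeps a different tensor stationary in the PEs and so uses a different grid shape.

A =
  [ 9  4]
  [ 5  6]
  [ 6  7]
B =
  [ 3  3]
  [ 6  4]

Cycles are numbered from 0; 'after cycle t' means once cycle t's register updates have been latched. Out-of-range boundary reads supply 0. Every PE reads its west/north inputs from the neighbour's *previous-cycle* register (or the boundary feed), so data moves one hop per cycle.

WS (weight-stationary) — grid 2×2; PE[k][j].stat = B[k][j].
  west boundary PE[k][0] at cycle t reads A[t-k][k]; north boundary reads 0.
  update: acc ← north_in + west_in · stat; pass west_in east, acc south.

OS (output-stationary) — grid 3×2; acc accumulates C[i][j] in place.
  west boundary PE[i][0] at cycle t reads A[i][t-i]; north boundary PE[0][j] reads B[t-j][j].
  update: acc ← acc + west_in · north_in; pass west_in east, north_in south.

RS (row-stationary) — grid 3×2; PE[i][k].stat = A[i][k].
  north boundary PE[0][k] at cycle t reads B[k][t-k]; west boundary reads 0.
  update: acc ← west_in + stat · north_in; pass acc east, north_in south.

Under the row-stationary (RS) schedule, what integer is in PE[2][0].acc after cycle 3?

PE[2][0].acc = 18

RS 3×2: PE[2][0] cycle-by-cycle (with neighbour feeds):
  @0  [1,0]  acc 0  |  →0  ↓0
  @0  [2,0]  acc 0  |  →0  ↓0
  @1  [1,0]  acc 15  |  →15  ↓3
  @1  [2,0]  acc 0  |  →0  ↓0
  @2  [1,0]  acc 15  |  →15  ↓3
  @2  [2,0]  acc 18  |  →18  ↓3
  @3  [1,0]  acc 0  |  →0  ↓0
  @3  [2,0]  acc 18  |  →18  ↓3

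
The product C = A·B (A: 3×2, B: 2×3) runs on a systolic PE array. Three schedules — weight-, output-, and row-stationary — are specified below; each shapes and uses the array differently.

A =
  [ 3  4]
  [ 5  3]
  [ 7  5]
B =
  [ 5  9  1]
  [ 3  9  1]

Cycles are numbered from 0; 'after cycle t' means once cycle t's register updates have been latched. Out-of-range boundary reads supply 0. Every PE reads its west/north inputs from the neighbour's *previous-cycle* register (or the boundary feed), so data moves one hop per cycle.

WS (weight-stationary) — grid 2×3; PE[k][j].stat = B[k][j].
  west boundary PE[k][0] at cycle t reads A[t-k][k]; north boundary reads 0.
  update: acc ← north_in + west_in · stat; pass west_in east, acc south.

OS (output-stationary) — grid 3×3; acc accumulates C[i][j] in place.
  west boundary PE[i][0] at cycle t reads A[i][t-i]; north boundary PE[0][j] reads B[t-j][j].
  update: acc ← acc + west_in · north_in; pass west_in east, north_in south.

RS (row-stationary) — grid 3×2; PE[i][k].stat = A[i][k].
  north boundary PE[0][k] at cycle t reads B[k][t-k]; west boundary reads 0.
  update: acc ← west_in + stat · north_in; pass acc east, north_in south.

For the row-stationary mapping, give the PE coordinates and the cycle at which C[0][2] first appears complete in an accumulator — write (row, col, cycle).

RS — PE[0][1] is where C[0][2] collects:
  c0 r0c1: 0 / 0 / 0
  c1 r0c1: 27 / 27 / 3
  c2 r0c1: 63 / 63 / 9
  c3 r0c1: 7 / 7 / 1

(row, col, cycle) = (0, 1, 3)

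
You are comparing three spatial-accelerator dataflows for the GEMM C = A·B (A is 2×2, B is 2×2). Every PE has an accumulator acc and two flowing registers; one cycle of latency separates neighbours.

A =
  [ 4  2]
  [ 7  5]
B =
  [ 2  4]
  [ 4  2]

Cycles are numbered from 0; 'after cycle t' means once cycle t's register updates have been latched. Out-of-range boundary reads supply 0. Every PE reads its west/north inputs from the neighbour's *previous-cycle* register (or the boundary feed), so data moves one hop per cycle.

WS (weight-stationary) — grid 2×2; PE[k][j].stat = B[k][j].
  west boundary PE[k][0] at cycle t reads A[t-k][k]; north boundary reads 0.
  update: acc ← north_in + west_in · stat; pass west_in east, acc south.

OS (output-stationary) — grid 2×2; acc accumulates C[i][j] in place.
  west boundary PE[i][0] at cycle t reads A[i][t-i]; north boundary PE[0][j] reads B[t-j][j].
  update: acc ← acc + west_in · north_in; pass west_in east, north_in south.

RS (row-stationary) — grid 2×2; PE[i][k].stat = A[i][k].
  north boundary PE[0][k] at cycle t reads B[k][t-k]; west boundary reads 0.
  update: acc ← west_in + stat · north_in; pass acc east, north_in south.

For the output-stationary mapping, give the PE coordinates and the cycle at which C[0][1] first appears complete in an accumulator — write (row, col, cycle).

(row, col, cycle) = (0, 1, 2)

OS: C[0][1] accumulates in PE[0][1]:
  after 0 — PE[0][1] acc=0, pass-E 0, pass-S 0
  after 1 — PE[0][1] acc=16, pass-E 4, pass-S 4
  after 2 — PE[0][1] acc=20, pass-E 2, pass-S 2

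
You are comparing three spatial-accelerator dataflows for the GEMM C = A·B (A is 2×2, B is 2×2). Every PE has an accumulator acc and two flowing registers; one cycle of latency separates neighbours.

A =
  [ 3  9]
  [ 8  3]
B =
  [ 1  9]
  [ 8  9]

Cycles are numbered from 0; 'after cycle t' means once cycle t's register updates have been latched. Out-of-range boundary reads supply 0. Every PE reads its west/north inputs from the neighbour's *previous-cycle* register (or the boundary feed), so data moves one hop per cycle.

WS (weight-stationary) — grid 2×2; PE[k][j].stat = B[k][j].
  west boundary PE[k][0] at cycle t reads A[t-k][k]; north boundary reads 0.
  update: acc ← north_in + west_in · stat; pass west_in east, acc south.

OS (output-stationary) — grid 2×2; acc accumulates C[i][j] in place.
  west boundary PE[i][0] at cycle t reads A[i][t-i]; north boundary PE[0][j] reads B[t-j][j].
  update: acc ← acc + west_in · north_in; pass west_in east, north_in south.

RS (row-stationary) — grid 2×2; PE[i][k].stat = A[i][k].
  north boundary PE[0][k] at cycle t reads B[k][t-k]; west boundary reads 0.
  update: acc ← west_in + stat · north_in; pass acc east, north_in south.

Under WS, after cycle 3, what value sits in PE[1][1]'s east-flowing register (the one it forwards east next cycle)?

WS 2×2: PE[1][1] cycle-by-cycle (with neighbour feeds):
  step 0 · PE0,1: acc=0; fwd→0 fwd↓0
  step 0 · PE1,0: acc=0; fwd→0 fwd↓0
  step 0 · PE1,1: acc=0; fwd→0 fwd↓0
  step 1 · PE0,1: acc=27; fwd→3 fwd↓27
  step 1 · PE1,0: acc=75; fwd→9 fwd↓75
  step 1 · PE1,1: acc=0; fwd→0 fwd↓0
  step 2 · PE0,1: acc=72; fwd→8 fwd↓72
  step 2 · PE1,0: acc=32; fwd→3 fwd↓32
  step 2 · PE1,1: acc=108; fwd→9 fwd↓108
  step 3 · PE0,1: acc=0; fwd→0 fwd↓0
  step 3 · PE1,0: acc=0; fwd→0 fwd↓0
  step 3 · PE1,1: acc=99; fwd→3 fwd↓99

register = 3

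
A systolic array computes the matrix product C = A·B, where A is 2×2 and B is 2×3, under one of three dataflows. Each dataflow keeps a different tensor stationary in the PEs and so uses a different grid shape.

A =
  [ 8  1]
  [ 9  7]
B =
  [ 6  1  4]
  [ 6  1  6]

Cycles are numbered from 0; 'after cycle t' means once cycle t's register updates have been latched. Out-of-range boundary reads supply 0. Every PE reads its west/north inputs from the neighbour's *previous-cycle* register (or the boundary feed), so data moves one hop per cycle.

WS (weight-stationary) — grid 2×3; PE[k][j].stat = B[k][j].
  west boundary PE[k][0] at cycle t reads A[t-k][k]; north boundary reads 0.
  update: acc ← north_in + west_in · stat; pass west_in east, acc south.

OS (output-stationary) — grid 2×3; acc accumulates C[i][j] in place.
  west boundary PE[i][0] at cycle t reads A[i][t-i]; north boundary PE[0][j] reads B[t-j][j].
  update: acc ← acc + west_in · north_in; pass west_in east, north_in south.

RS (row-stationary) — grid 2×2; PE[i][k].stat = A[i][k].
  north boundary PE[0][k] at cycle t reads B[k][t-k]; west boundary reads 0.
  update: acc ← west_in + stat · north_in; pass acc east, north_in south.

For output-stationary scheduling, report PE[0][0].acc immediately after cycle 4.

PE[0][0].acc = 54

Tracing OS — 2×3 array, target PE[0][0]:
  cycle 0: PE[0][0] → acc 48, east 8, south 6
  cycle 1: PE[0][0] → acc 54, east 1, south 6
  cycle 2: PE[0][0] → acc 54, east 0, south 0
  cycle 3: PE[0][0] → acc 54, east 0, south 0
  cycle 4: PE[0][0] → acc 54, east 0, south 0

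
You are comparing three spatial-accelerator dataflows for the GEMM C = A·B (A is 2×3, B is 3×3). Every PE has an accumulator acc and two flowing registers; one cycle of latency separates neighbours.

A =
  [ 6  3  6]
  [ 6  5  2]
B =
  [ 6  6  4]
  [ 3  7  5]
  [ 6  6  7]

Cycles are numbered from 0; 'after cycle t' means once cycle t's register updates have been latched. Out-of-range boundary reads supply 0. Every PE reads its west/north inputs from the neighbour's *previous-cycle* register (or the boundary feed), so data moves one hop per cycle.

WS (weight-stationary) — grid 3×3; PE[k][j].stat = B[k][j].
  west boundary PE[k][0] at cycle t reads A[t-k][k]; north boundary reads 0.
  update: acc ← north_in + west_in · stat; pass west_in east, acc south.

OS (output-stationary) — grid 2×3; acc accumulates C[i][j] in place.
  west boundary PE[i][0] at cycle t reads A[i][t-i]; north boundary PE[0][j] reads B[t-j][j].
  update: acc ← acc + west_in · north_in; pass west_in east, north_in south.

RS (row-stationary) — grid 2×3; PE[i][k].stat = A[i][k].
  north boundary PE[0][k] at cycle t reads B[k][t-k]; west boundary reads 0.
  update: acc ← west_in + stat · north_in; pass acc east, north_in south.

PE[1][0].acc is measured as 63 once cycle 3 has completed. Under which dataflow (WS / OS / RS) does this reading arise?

Under WS (3×3), PE[1][0]:
  0: (1,0).acc=0  regs=<0,0>
  1: (1,0).acc=45  regs=<3,45>
  2: (1,0).acc=51  regs=<5,51>
  3: (1,0).acc=0  regs=<0,0>
Under OS (2×3), PE[1][0]:
  0: (1,0).acc=0  regs=<0,0>
  1: (1,0).acc=36  regs=<6,6>
  2: (1,0).acc=51  regs=<5,3>
  3: (1,0).acc=63  regs=<2,6>
Under RS (2×3), PE[1][0]:
  0: (1,0).acc=0  regs=<0,0>
  1: (1,0).acc=36  regs=<36,6>
  2: (1,0).acc=36  regs=<36,6>
  3: (1,0).acc=24  regs=<24,4>

dataflow = OS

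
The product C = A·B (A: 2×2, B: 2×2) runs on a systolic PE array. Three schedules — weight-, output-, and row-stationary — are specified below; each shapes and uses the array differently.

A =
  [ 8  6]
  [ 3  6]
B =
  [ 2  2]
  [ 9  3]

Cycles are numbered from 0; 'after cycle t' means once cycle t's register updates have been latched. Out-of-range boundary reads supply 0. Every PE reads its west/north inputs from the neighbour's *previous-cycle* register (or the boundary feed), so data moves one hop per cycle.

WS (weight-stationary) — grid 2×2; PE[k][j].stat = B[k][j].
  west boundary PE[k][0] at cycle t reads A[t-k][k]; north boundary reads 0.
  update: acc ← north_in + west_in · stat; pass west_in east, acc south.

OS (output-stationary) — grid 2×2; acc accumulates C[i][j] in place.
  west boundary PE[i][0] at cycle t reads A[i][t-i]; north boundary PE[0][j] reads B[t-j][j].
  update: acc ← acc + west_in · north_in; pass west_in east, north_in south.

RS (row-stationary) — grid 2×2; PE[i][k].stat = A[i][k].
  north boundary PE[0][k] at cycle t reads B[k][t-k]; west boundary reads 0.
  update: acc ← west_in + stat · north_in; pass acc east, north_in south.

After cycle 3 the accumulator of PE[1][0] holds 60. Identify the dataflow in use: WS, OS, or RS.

dataflow = OS

WS (2×2 grid), PE[1][0]:
  t=0 PE[1][0]: acc=0 h=0 v=0
  t=1 PE[1][0]: acc=70 h=6 v=70
  t=2 PE[1][0]: acc=60 h=6 v=60
  t=3 PE[1][0]: acc=0 h=0 v=0
OS (2×2 grid), PE[1][0]:
  t=0 PE[1][0]: acc=0 h=0 v=0
  t=1 PE[1][0]: acc=6 h=3 v=2
  t=2 PE[1][0]: acc=60 h=6 v=9
  t=3 PE[1][0]: acc=60 h=0 v=0
RS (2×2 grid), PE[1][0]:
  t=0 PE[1][0]: acc=0 h=0 v=0
  t=1 PE[1][0]: acc=6 h=6 v=2
  t=2 PE[1][0]: acc=6 h=6 v=2
  t=3 PE[1][0]: acc=0 h=0 v=0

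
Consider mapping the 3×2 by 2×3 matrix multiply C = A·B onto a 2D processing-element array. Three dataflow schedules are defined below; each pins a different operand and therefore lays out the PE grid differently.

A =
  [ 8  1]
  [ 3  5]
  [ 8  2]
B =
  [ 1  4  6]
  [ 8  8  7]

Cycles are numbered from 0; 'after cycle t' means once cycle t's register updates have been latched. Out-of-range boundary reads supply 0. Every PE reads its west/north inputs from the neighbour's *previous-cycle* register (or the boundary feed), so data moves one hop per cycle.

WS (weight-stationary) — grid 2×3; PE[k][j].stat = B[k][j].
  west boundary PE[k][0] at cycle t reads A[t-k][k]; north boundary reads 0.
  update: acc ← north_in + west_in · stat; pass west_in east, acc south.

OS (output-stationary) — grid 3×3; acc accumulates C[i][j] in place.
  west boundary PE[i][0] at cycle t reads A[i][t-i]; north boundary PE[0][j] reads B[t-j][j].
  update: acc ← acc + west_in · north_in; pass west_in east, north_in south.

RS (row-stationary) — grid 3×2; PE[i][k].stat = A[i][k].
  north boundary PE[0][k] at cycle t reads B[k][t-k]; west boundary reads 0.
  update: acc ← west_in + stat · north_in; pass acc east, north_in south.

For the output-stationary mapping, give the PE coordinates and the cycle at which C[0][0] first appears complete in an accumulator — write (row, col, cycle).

OS: C[0][0] accumulates in PE[0][0]:
  [0] (0,0) acc=8 (h:8 v:1)
  [1] (0,0) acc=16 (h:1 v:8)

(row, col, cycle) = (0, 0, 1)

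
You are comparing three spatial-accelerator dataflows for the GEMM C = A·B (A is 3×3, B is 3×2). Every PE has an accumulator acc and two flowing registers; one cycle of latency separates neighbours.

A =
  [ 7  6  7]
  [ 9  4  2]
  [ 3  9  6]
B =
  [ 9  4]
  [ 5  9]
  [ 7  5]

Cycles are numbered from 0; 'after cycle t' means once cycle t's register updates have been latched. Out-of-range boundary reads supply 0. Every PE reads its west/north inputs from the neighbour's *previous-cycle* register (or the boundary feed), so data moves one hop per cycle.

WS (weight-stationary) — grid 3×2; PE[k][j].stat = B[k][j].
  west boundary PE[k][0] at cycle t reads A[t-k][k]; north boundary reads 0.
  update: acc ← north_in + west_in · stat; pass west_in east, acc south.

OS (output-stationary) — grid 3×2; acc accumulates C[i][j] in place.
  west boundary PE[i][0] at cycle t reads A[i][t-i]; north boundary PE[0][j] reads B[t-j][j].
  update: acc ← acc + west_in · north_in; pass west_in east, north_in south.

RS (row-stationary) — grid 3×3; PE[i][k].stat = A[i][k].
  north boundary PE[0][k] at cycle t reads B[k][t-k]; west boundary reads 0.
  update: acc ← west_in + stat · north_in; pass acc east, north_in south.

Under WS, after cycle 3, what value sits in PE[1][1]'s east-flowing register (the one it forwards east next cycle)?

Tracing WS — 3×2 array, target PE[1][1]:
  c0 r0c1: 0 / 0 / 0
  c0 r1c0: 0 / 0 / 0
  c0 r1c1: 0 / 0 / 0
  c1 r0c1: 28 / 7 / 28
  c1 r1c0: 93 / 6 / 93
  c1 r1c1: 0 / 0 / 0
  c2 r0c1: 36 / 9 / 36
  c2 r1c0: 101 / 4 / 101
  c2 r1c1: 82 / 6 / 82
  c3 r0c1: 12 / 3 / 12
  c3 r1c0: 72 / 9 / 72
  c3 r1c1: 72 / 4 / 72

register = 4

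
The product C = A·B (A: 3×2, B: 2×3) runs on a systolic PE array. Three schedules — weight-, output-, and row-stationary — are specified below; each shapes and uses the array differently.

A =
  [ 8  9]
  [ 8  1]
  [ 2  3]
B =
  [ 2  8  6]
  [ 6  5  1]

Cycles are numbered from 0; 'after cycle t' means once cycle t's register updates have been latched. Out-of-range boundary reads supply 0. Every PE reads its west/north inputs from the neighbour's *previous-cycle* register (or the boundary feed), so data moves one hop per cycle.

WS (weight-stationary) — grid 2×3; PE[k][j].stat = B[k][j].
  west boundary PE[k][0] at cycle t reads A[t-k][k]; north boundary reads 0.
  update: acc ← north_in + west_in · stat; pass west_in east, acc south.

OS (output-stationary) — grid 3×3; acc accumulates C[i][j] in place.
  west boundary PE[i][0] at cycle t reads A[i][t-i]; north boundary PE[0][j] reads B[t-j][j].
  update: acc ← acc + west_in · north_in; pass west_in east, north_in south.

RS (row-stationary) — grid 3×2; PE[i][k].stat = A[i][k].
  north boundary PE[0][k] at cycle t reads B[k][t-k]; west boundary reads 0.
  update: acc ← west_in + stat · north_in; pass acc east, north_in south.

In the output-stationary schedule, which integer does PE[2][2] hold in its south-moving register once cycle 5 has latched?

register = 1

OS (3×3). Following PE[2][2] plus its west/north inputs:
  step 0 · PE1,2: acc=0; fwd→0 fwd↓0
  step 0 · PE2,1: acc=0; fwd→0 fwd↓0
  step 0 · PE2,2: acc=0; fwd→0 fwd↓0
  step 1 · PE1,2: acc=0; fwd→0 fwd↓0
  step 1 · PE2,1: acc=0; fwd→0 fwd↓0
  step 1 · PE2,2: acc=0; fwd→0 fwd↓0
  step 2 · PE1,2: acc=0; fwd→0 fwd↓0
  step 2 · PE2,1: acc=0; fwd→0 fwd↓0
  step 2 · PE2,2: acc=0; fwd→0 fwd↓0
  step 3 · PE1,2: acc=48; fwd→8 fwd↓6
  step 3 · PE2,1: acc=16; fwd→2 fwd↓8
  step 3 · PE2,2: acc=0; fwd→0 fwd↓0
  step 4 · PE1,2: acc=49; fwd→1 fwd↓1
  step 4 · PE2,1: acc=31; fwd→3 fwd↓5
  step 4 · PE2,2: acc=12; fwd→2 fwd↓6
  step 5 · PE1,2: acc=49; fwd→0 fwd↓0
  step 5 · PE2,1: acc=31; fwd→0 fwd↓0
  step 5 · PE2,2: acc=15; fwd→3 fwd↓1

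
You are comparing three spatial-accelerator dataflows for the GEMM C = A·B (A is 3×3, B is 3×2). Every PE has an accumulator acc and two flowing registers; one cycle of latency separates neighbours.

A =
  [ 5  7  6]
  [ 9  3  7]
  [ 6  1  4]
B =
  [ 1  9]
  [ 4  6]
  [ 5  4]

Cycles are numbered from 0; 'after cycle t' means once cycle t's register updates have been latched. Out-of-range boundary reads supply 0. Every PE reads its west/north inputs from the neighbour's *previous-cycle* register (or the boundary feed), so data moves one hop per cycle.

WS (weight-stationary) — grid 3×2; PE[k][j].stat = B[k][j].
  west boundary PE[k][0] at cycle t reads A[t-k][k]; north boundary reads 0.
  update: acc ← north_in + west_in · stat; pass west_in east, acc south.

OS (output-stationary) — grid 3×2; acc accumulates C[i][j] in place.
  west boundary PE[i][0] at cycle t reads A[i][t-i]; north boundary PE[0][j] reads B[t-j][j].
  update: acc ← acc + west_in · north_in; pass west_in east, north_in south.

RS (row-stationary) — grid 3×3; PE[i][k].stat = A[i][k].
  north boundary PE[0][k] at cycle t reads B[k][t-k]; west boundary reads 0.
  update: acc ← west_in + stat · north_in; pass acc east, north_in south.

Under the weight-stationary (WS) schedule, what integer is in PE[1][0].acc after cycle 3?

WS on a 3×2 grid — tracing PE[1][0] and its feeders:
  cycle 0: PE[0][0] → acc 5, east 5, south 5
  cycle 0: PE[1][0] → acc 0, east 0, south 0
  cycle 1: PE[0][0] → acc 9, east 9, south 9
  cycle 1: PE[1][0] → acc 33, east 7, south 33
  cycle 2: PE[0][0] → acc 6, east 6, south 6
  cycle 2: PE[1][0] → acc 21, east 3, south 21
  cycle 3: PE[0][0] → acc 0, east 0, south 0
  cycle 3: PE[1][0] → acc 10, east 1, south 10

PE[1][0].acc = 10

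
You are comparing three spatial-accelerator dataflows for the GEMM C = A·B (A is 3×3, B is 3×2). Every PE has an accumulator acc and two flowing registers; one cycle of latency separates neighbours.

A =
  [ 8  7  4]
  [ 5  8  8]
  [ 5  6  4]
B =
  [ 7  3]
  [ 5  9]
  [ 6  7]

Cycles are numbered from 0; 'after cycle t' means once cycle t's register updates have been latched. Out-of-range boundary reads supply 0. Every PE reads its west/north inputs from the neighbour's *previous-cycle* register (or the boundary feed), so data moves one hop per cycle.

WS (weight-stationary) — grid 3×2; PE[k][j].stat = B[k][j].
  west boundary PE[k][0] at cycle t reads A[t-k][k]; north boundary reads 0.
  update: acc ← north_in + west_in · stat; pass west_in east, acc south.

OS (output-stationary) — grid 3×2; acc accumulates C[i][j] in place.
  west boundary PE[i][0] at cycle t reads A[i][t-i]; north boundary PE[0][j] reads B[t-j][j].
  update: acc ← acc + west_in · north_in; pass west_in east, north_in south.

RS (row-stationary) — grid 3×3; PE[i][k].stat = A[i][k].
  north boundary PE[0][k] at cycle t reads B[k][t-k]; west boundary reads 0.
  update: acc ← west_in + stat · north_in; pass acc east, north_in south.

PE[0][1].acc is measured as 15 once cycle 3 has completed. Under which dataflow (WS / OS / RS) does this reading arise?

dataflow = WS

WS (3×2 grid), PE[0][1]:
  t=0 PE[0][1]: acc=0 h=0 v=0
  t=1 PE[0][1]: acc=24 h=8 v=24
  t=2 PE[0][1]: acc=15 h=5 v=15
  t=3 PE[0][1]: acc=15 h=5 v=15
OS (3×2 grid), PE[0][1]:
  t=0 PE[0][1]: acc=0 h=0 v=0
  t=1 PE[0][1]: acc=24 h=8 v=3
  t=2 PE[0][1]: acc=87 h=7 v=9
  t=3 PE[0][1]: acc=115 h=4 v=7
RS (3×3 grid), PE[0][1]:
  t=0 PE[0][1]: acc=0 h=0 v=0
  t=1 PE[0][1]: acc=91 h=91 v=5
  t=2 PE[0][1]: acc=87 h=87 v=9
  t=3 PE[0][1]: acc=0 h=0 v=0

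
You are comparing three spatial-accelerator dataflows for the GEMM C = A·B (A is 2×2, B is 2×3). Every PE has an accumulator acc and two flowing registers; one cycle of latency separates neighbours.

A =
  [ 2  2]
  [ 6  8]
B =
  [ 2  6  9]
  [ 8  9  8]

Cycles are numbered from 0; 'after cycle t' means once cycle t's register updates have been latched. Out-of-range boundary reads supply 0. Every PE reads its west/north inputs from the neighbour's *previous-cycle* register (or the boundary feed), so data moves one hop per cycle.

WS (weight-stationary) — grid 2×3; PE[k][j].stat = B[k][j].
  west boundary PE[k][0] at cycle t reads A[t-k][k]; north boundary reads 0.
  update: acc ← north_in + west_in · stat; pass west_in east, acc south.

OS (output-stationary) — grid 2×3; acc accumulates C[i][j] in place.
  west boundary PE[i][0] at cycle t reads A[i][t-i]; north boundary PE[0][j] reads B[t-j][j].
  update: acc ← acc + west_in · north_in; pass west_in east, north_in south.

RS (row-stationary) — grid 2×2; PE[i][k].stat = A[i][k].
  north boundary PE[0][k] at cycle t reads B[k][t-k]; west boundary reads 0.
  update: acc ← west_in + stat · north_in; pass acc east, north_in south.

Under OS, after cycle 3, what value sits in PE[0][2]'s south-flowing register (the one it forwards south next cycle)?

register = 8

Tracing OS — 2×3 array, target PE[0][2]:
  after 0 — PE[0][1] acc=0, pass-E 0, pass-S 0
  after 0 — PE[0][2] acc=0, pass-E 0, pass-S 0
  after 1 — PE[0][1] acc=12, pass-E 2, pass-S 6
  after 1 — PE[0][2] acc=0, pass-E 0, pass-S 0
  after 2 — PE[0][1] acc=30, pass-E 2, pass-S 9
  after 2 — PE[0][2] acc=18, pass-E 2, pass-S 9
  after 3 — PE[0][1] acc=30, pass-E 0, pass-S 0
  after 3 — PE[0][2] acc=34, pass-E 2, pass-S 8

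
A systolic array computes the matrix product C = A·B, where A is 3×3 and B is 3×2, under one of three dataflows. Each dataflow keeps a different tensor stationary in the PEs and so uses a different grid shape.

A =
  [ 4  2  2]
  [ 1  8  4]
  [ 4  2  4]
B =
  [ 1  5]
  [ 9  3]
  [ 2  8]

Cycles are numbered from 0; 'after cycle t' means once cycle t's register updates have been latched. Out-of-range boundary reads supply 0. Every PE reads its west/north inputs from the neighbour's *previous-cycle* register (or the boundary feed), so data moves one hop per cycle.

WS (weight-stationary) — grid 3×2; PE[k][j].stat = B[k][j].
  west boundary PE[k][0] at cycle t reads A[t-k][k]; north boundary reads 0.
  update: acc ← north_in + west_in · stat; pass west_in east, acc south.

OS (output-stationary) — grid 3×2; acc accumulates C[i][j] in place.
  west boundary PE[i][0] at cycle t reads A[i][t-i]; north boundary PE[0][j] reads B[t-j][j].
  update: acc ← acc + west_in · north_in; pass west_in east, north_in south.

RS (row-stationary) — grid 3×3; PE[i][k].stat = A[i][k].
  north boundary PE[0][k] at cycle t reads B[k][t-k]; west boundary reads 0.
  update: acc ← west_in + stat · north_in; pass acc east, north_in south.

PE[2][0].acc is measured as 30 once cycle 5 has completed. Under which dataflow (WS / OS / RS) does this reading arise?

dataflow = OS

WS [3×2] PE[2][0] across cycles:
  [0] (2,0) acc=0 (h:0 v:0)
  [1] (2,0) acc=0 (h:0 v:0)
  [2] (2,0) acc=26 (h:2 v:26)
  [3] (2,0) acc=81 (h:4 v:81)
  [4] (2,0) acc=30 (h:4 v:30)
  [5] (2,0) acc=0 (h:0 v:0)
OS [3×2] PE[2][0] across cycles:
  [0] (2,0) acc=0 (h:0 v:0)
  [1] (2,0) acc=0 (h:0 v:0)
  [2] (2,0) acc=4 (h:4 v:1)
  [3] (2,0) acc=22 (h:2 v:9)
  [4] (2,0) acc=30 (h:4 v:2)
  [5] (2,0) acc=30 (h:0 v:0)
RS [3×3] PE[2][0] across cycles:
  [0] (2,0) acc=0 (h:0 v:0)
  [1] (2,0) acc=0 (h:0 v:0)
  [2] (2,0) acc=4 (h:4 v:1)
  [3] (2,0) acc=20 (h:20 v:5)
  [4] (2,0) acc=0 (h:0 v:0)
  [5] (2,0) acc=0 (h:0 v:0)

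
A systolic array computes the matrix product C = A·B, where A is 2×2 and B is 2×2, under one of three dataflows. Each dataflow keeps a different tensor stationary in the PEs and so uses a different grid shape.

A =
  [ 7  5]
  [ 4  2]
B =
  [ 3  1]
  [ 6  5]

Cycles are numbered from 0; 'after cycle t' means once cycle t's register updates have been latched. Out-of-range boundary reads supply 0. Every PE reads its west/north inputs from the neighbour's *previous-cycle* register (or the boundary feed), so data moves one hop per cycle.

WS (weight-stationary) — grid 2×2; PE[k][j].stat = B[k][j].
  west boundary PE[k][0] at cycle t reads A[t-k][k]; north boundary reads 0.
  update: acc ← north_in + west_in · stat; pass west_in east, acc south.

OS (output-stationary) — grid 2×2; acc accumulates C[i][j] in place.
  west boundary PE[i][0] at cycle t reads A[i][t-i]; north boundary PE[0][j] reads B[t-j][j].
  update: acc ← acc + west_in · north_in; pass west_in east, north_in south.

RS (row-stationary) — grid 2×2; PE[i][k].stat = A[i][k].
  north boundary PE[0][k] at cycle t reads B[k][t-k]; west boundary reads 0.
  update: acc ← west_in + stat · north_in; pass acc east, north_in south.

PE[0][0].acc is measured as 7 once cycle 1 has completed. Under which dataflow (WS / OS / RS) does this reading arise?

Under WS (2×2), PE[0][0]:
  c0 r0c0: 21 / 7 / 21
  c1 r0c0: 12 / 4 / 12
Under OS (2×2), PE[0][0]:
  c0 r0c0: 21 / 7 / 3
  c1 r0c0: 51 / 5 / 6
Under RS (2×2), PE[0][0]:
  c0 r0c0: 21 / 21 / 3
  c1 r0c0: 7 / 7 / 1

dataflow = RS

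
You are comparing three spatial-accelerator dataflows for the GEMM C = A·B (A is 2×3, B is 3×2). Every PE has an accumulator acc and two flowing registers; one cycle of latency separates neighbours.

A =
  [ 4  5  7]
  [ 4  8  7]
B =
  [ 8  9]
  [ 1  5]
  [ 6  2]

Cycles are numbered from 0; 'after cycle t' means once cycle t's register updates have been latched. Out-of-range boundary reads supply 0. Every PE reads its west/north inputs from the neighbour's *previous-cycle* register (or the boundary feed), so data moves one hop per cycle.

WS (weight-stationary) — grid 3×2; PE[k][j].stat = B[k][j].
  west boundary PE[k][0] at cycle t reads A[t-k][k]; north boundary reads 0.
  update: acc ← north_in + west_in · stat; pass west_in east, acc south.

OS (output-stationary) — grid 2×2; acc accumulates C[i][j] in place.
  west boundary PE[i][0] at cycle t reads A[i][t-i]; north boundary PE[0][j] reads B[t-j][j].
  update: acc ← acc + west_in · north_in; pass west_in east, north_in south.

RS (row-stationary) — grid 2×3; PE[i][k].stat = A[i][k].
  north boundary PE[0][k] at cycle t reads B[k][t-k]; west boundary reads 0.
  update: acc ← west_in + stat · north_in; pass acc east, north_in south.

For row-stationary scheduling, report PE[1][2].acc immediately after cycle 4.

PE[1][2].acc = 90

RS 2×3: PE[1][2] cycle-by-cycle (with neighbour feeds):
  step 0 · PE0,2: acc=0; fwd→0 fwd↓0
  step 0 · PE1,1: acc=0; fwd→0 fwd↓0
  step 0 · PE1,2: acc=0; fwd→0 fwd↓0
  step 1 · PE0,2: acc=0; fwd→0 fwd↓0
  step 1 · PE1,1: acc=0; fwd→0 fwd↓0
  step 1 · PE1,2: acc=0; fwd→0 fwd↓0
  step 2 · PE0,2: acc=79; fwd→79 fwd↓6
  step 2 · PE1,1: acc=40; fwd→40 fwd↓1
  step 2 · PE1,2: acc=0; fwd→0 fwd↓0
  step 3 · PE0,2: acc=75; fwd→75 fwd↓2
  step 3 · PE1,1: acc=76; fwd→76 fwd↓5
  step 3 · PE1,2: acc=82; fwd→82 fwd↓6
  step 4 · PE0,2: acc=0; fwd→0 fwd↓0
  step 4 · PE1,1: acc=0; fwd→0 fwd↓0
  step 4 · PE1,2: acc=90; fwd→90 fwd↓2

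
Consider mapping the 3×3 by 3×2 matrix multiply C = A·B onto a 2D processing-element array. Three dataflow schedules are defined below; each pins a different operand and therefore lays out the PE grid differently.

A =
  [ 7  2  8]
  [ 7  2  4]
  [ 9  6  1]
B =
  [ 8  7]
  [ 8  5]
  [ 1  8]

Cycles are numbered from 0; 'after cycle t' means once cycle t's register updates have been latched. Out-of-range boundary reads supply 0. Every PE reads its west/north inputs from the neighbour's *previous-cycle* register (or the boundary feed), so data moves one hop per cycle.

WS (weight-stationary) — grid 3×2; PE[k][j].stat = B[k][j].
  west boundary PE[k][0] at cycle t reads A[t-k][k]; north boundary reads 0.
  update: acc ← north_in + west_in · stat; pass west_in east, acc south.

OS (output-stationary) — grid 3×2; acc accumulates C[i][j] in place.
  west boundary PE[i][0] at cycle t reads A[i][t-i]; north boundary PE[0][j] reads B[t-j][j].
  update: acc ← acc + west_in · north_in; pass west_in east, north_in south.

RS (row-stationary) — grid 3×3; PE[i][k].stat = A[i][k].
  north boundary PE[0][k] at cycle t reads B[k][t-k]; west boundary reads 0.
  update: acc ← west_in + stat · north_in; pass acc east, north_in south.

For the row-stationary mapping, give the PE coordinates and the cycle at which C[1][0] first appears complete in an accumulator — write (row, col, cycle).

(row, col, cycle) = (1, 2, 3)

RS — PE[1][2] is where C[1][0] collects:
  cycle 0: PE[1][2] → acc 0, east 0, south 0
  cycle 1: PE[1][2] → acc 0, east 0, south 0
  cycle 2: PE[1][2] → acc 0, east 0, south 0
  cycle 3: PE[1][2] → acc 76, east 76, south 1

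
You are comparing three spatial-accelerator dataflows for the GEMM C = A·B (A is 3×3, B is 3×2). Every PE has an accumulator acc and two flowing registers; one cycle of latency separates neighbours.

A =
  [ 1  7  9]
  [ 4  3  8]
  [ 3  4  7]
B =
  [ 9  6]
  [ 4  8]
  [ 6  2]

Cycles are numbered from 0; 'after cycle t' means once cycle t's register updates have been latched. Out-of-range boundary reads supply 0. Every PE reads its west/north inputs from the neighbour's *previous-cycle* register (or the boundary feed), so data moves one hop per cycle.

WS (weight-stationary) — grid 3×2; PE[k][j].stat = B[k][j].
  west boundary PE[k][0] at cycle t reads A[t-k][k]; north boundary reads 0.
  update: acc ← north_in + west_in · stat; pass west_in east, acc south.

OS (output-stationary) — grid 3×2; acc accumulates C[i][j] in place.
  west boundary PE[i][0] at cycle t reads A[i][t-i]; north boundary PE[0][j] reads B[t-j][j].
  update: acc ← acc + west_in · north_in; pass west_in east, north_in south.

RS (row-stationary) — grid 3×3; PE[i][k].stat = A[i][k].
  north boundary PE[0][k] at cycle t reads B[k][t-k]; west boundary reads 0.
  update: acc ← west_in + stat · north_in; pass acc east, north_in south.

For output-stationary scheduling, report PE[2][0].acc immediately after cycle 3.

OS on a 3×2 grid — tracing PE[2][0] and its feeders:
  step 0 · PE1,0: acc=0; fwd→0 fwd↓0
  step 0 · PE2,0: acc=0; fwd→0 fwd↓0
  step 1 · PE1,0: acc=36; fwd→4 fwd↓9
  step 1 · PE2,0: acc=0; fwd→0 fwd↓0
  step 2 · PE1,0: acc=48; fwd→3 fwd↓4
  step 2 · PE2,0: acc=27; fwd→3 fwd↓9
  step 3 · PE1,0: acc=96; fwd→8 fwd↓6
  step 3 · PE2,0: acc=43; fwd→4 fwd↓4

PE[2][0].acc = 43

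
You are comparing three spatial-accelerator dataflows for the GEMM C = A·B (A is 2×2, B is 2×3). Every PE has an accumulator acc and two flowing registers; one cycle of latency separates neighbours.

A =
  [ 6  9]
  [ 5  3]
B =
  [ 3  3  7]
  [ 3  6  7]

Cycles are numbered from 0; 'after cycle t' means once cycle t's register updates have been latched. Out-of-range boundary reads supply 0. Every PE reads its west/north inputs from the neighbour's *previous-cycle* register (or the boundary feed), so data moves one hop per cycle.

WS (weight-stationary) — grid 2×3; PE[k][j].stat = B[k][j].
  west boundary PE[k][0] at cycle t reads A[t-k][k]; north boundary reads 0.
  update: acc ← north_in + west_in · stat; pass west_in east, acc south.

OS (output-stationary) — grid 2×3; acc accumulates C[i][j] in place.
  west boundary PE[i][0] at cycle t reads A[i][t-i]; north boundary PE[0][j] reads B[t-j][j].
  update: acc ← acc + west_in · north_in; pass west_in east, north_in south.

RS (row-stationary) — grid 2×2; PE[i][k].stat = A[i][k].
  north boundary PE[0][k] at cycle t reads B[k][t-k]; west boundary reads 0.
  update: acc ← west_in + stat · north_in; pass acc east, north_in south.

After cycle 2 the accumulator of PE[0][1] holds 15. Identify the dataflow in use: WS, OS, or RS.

WS (2×3 grid), PE[0][1]:
  step 0 · PE0,1: acc=0; fwd→0 fwd↓0
  step 1 · PE0,1: acc=18; fwd→6 fwd↓18
  step 2 · PE0,1: acc=15; fwd→5 fwd↓15
OS (2×3 grid), PE[0][1]:
  step 0 · PE0,1: acc=0; fwd→0 fwd↓0
  step 1 · PE0,1: acc=18; fwd→6 fwd↓3
  step 2 · PE0,1: acc=72; fwd→9 fwd↓6
RS (2×2 grid), PE[0][1]:
  step 0 · PE0,1: acc=0; fwd→0 fwd↓0
  step 1 · PE0,1: acc=45; fwd→45 fwd↓3
  step 2 · PE0,1: acc=72; fwd→72 fwd↓6

dataflow = WS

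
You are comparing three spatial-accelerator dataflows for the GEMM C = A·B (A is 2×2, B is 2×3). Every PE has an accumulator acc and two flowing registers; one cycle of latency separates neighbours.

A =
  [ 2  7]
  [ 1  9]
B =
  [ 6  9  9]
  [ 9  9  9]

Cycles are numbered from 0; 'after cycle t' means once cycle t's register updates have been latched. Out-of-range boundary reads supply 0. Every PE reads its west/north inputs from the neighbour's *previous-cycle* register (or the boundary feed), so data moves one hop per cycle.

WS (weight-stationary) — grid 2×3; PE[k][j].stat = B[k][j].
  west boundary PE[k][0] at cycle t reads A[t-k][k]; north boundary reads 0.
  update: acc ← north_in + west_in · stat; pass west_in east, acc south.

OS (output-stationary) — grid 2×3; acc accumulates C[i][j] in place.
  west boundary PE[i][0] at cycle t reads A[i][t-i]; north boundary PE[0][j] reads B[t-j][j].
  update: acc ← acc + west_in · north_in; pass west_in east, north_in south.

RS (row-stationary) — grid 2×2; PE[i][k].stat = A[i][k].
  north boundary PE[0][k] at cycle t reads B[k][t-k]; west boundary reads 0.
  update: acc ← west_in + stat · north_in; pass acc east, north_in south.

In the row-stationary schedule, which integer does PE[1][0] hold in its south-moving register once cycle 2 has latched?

register = 9

RS on a 2×2 grid — tracing PE[1][0] and its feeders:
  step 0 · PE0,0: acc=12; fwd→12 fwd↓6
  step 0 · PE1,0: acc=0; fwd→0 fwd↓0
  step 1 · PE0,0: acc=18; fwd→18 fwd↓9
  step 1 · PE1,0: acc=6; fwd→6 fwd↓6
  step 2 · PE0,0: acc=18; fwd→18 fwd↓9
  step 2 · PE1,0: acc=9; fwd→9 fwd↓9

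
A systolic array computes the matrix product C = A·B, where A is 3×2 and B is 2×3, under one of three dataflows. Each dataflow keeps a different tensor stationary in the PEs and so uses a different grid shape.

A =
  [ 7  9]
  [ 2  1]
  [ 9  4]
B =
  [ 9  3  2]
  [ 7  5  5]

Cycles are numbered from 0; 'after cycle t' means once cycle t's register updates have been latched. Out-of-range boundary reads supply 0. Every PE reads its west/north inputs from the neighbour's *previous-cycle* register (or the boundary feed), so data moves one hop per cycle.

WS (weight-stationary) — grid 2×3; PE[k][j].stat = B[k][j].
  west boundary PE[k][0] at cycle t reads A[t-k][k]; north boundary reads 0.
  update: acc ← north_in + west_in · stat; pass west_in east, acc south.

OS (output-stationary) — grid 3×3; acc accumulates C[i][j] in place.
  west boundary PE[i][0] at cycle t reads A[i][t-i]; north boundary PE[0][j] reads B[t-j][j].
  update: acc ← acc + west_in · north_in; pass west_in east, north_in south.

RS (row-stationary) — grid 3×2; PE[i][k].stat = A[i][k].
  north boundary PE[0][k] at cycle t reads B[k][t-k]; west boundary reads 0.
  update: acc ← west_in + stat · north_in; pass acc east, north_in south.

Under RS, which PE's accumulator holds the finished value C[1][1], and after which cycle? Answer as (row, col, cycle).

Under RS, C[1][1] lands at PE[1][1]:
  [0] (1,1) acc=0 (h:0 v:0)
  [1] (1,1) acc=0 (h:0 v:0)
  [2] (1,1) acc=25 (h:25 v:7)
  [3] (1,1) acc=11 (h:11 v:5)

(row, col, cycle) = (1, 1, 3)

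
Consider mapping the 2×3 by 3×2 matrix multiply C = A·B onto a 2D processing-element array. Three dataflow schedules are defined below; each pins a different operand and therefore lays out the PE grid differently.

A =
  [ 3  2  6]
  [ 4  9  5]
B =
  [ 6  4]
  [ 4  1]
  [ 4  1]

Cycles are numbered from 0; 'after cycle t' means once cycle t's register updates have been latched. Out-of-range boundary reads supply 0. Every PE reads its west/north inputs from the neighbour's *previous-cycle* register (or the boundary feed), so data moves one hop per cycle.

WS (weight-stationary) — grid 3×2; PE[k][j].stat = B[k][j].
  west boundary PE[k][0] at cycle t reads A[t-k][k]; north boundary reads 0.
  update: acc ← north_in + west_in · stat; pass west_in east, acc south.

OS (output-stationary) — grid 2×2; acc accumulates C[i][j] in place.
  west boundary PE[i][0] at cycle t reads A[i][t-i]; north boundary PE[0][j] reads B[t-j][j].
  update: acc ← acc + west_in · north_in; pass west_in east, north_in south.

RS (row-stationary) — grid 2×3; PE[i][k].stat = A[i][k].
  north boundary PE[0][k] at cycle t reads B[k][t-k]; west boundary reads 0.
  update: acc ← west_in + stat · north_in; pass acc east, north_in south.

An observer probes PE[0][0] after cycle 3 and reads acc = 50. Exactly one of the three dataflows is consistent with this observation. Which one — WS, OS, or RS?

dataflow = OS

WS (3×2 grid), PE[0][0]:
  cycle 0: PE[0][0] → acc 18, east 3, south 18
  cycle 1: PE[0][0] → acc 24, east 4, south 24
  cycle 2: PE[0][0] → acc 0, east 0, south 0
  cycle 3: PE[0][0] → acc 0, east 0, south 0
OS (2×2 grid), PE[0][0]:
  cycle 0: PE[0][0] → acc 18, east 3, south 6
  cycle 1: PE[0][0] → acc 26, east 2, south 4
  cycle 2: PE[0][0] → acc 50, east 6, south 4
  cycle 3: PE[0][0] → acc 50, east 0, south 0
RS (2×3 grid), PE[0][0]:
  cycle 0: PE[0][0] → acc 18, east 18, south 6
  cycle 1: PE[0][0] → acc 12, east 12, south 4
  cycle 2: PE[0][0] → acc 0, east 0, south 0
  cycle 3: PE[0][0] → acc 0, east 0, south 0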